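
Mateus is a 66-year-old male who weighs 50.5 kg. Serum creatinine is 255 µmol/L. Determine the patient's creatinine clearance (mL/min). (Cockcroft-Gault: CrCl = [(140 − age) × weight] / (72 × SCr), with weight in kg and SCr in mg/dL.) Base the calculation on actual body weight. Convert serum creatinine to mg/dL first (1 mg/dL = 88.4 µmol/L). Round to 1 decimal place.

18.0 mL/min

SCr = 255 / 88.4 = 2.885 mg/dL
CrCl = (140 − 66) × 50.5 / (72 × 2.885) = 3737.0 / 207.72 ≈ 18.0 mL/min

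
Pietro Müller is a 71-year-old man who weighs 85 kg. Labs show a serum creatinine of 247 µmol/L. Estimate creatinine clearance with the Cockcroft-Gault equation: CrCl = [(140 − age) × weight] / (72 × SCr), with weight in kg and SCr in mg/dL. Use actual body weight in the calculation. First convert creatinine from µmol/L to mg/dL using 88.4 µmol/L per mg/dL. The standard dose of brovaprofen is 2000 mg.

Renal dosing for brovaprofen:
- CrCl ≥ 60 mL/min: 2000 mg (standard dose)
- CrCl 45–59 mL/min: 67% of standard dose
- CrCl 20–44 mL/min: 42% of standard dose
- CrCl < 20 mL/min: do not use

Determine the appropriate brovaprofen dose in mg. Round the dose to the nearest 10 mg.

SCr = 247 / 88.4 = 2.794 mg/dL
CrCl = (140 − 71) × 85 / (72 × 2.794) = 5865.0 / 201.17 ≈ 29.2 mL/min
CrCl ≈ 29 mL/min → bracket 20–44 mL/min.
42% of 2000 mg = 840 mg

840 mg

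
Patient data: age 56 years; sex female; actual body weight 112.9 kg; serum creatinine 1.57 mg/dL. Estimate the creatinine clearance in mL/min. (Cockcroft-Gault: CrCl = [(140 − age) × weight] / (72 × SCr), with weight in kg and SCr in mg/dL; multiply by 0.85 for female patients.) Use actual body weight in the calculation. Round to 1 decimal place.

71.3 mL/min

CrCl = (140 − 56) × 112.9 / (72 × 1.57) × 0.85 = 9483.6 / 113.04 × 0.85 ≈ 71.3 mL/min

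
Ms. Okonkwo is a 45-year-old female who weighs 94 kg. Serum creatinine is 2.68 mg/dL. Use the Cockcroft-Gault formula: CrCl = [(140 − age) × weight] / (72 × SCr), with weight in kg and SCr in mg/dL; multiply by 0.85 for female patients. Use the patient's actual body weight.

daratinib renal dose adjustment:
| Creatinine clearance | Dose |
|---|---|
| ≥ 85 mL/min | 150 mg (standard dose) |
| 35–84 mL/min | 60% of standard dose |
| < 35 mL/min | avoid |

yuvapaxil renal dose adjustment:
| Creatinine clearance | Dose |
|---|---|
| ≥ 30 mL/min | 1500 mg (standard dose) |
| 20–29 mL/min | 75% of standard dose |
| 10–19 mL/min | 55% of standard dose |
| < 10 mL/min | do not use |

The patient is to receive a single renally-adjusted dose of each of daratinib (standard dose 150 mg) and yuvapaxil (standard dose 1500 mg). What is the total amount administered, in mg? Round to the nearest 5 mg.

CrCl = (140 − 45) × 94 / (72 × 2.68) × 0.85 = 8930.0 / 192.96 × 0.85 ≈ 39.3 mL/min
CrCl ≈ 39 mL/min.
daratinib: 35–84 mL/min → 60% of 150 mg = 90 mg.
yuvapaxil: ≥ 30 mL/min → 100% of 1500 mg = 1500 mg.
Total = 90 + 1500 = 1590 mg.

1590 mg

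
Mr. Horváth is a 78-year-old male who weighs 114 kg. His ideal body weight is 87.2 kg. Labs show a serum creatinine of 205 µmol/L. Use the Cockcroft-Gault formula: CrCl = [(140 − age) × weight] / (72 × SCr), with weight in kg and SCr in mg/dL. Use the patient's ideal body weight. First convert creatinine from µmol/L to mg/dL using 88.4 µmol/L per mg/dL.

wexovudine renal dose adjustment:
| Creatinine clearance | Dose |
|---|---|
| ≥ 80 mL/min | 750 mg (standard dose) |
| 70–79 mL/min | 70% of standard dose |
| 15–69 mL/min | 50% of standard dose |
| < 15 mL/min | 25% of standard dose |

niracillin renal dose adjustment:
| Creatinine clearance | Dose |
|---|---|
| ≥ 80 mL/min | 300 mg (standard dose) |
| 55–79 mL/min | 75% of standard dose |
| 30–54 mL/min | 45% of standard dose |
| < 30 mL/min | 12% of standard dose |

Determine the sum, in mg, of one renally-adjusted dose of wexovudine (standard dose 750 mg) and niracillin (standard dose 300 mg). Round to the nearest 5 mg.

SCr = 205 / 88.4 = 2.319 mg/dL
CrCl = (140 − 78) × 87.2 / (72 × 2.319) = 5406.4 / 166.97 ≈ 32.4 mL/min
CrCl ≈ 32 mL/min.
wexovudine: 15–69 mL/min → 50% of 750 mg = 375 mg.
niracillin: 30–54 mL/min → 45% of 300 mg = 135 mg.
Total = 375 + 135 = 510 mg.

510 mg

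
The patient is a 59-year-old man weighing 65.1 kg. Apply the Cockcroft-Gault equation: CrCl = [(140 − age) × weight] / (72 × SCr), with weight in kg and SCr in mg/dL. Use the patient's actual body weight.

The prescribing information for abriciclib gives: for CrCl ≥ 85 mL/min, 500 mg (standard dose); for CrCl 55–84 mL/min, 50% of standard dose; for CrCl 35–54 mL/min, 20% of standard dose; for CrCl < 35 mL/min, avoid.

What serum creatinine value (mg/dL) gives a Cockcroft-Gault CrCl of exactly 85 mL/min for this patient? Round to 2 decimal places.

Standard dose requires CrCl ≥ 85 mL/min.
Set (140 − 59) × 65.1 / (72 × SCr) = 85
SCr = (140 − 59) × 65.1 / (72 × 85) = 0.862 mg/dL

0.86 mg/dL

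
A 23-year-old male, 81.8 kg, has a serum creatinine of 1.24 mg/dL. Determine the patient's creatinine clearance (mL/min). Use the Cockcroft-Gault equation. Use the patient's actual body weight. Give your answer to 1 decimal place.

107.2 mL/min

CrCl = (140 − 23) × 81.8 / (72 × 1.24) = 9570.6 / 89.28 ≈ 107.2 mL/min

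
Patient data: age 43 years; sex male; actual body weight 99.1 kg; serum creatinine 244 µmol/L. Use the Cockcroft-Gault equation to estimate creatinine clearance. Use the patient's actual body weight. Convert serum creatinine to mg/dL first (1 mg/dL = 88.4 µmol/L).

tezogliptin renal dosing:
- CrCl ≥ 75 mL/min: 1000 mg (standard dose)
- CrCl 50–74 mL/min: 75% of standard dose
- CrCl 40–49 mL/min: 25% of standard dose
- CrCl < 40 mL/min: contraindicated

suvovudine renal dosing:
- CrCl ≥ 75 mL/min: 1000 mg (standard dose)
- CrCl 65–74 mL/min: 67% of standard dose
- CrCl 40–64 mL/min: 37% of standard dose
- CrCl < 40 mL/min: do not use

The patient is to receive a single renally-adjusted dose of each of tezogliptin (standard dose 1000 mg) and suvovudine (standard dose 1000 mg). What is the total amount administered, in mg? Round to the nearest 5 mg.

620 mg

SCr = 244 / 88.4 = 2.76 mg/dL
CrCl = (140 − 43) × 99.1 / (72 × 2.76) = 9612.7 / 198.72 ≈ 48.4 mL/min
CrCl ≈ 48 mL/min.
tezogliptin: 40–49 mL/min → 25% of 1000 mg = 250 mg.
suvovudine: 40–64 mL/min → 37% of 1000 mg = 370 mg.
Total = 250 + 370 = 620 mg.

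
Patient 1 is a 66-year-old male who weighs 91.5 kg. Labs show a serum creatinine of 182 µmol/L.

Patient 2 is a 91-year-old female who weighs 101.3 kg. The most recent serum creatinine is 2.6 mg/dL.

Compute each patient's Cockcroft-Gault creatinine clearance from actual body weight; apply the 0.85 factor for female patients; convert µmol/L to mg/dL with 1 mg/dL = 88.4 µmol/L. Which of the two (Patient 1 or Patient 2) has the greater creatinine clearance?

Patient 1

Patient 1: SCr = 182 / 88.4 = 2.059 mg/dL
Patient 1: CrCl = (140 − 66) × 91.5 / (72 × 2.059) = 6771.0 / 148.25 ≈ 45.7 mL/min
Patient 2: CrCl = (140 − 91) × 101.3 / (72 × 2.6) × 0.85 = 4963.7 / 187.20 × 0.85 ≈ 22.5 mL/min
45.7 vs 22.5 mL/min → Patient 1 is higher.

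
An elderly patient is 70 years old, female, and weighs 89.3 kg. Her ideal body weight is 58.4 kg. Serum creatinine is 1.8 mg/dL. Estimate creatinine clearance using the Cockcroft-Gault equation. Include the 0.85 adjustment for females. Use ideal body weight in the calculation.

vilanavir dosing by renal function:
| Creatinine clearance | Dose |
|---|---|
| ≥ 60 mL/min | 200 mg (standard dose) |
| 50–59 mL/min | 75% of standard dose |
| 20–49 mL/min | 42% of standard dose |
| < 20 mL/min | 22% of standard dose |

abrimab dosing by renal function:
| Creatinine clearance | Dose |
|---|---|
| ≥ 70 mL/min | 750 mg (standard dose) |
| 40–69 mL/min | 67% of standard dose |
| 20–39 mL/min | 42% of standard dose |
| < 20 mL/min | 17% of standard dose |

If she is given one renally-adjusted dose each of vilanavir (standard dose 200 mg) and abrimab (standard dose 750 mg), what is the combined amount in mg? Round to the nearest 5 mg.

CrCl = (140 − 70) × 58.4 / (72 × 1.8) × 0.85 = 4088.0 / 129.60 × 0.85 ≈ 26.8 mL/min
CrCl ≈ 27 mL/min.
vilanavir: 20–49 mL/min → 42% of 200 mg = 84 mg.
abrimab: 20–39 mL/min → 42% of 750 mg = 315 mg.
Total = 84 + 315 = 399 mg.

400 mg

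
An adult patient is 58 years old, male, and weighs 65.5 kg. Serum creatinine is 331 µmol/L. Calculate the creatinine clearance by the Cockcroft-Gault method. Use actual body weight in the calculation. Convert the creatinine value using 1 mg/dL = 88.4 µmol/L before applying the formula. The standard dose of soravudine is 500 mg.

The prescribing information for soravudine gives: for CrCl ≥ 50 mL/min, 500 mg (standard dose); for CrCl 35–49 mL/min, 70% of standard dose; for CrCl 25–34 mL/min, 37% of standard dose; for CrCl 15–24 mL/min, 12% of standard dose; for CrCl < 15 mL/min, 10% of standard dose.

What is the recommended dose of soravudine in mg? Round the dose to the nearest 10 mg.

60 mg

SCr = 331 / 88.4 = 3.744 mg/dL
CrCl = (140 − 58) × 65.5 / (72 × 3.744) = 5371.0 / 269.57 ≈ 19.9 mL/min
CrCl ≈ 20 mL/min → bracket 15–24 mL/min.
12% of 500 mg = 60 mg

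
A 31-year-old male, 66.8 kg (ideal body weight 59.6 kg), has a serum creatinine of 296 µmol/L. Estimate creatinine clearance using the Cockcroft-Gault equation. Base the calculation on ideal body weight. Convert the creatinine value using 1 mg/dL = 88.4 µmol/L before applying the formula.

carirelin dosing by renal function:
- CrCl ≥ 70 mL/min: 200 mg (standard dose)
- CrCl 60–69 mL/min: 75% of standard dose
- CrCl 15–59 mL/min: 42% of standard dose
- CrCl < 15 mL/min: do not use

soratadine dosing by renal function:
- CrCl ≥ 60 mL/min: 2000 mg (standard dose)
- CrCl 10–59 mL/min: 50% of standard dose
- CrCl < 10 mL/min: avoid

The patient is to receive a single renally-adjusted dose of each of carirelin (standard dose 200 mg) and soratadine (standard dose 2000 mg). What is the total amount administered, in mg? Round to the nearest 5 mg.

1085 mg

SCr = 296 / 88.4 = 3.348 mg/dL
CrCl = (140 − 31) × 59.6 / (72 × 3.348) = 6496.4 / 241.06 ≈ 26.9 mL/min
CrCl ≈ 27 mL/min.
carirelin: 15–59 mL/min → 42% of 200 mg = 84 mg.
soratadine: 10–59 mL/min → 50% of 2000 mg = 1000 mg.
Total = 84 + 1000 = 1084 mg.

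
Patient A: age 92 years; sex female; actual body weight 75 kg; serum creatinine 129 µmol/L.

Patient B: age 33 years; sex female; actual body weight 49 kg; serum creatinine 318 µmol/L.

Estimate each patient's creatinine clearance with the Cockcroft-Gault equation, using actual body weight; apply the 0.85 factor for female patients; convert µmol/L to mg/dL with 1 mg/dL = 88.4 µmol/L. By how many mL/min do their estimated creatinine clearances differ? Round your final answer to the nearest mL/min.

12 mL/min

Patient A: SCr = 129 / 88.4 = 1.459 mg/dL
Patient A: CrCl = (140 − 92) × 75 / (72 × 1.459) × 0.85 = 3600.0 / 105.05 × 0.85 ≈ 29.1 mL/min
Patient B: SCr = 318 / 88.4 = 3.597 mg/dL
Patient B: CrCl = (140 − 33) × 49 / (72 × 3.597) × 0.85 = 5243.0 / 258.98 × 0.85 ≈ 17.2 mL/min
|29.1 − 17.2| = 11.9 mL/min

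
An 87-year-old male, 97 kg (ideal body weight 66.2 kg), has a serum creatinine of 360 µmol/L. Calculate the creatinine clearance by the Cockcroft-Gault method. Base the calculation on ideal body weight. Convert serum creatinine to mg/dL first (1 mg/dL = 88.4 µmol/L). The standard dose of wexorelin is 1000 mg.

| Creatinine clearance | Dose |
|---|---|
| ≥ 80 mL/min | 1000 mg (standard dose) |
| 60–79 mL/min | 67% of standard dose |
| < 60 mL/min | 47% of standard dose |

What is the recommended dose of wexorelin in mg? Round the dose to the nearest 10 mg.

470 mg

SCr = 360 / 88.4 = 4.072 mg/dL
CrCl = (140 − 87) × 66.2 / (72 × 4.072) = 3508.6 / 293.18 ≈ 12.0 mL/min
CrCl ≈ 12 mL/min → bracket < 60 mL/min.
47% of 1000 mg = 470 mg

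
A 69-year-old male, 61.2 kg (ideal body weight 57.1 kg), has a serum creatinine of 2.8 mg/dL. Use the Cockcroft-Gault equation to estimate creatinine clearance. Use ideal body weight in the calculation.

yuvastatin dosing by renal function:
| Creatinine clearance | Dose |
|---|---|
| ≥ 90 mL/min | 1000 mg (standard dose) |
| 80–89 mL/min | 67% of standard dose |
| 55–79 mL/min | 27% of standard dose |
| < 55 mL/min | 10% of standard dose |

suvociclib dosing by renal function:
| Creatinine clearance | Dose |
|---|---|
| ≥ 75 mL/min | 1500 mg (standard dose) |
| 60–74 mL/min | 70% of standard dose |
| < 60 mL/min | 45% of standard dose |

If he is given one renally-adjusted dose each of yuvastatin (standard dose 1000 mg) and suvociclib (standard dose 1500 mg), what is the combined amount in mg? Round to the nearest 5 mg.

CrCl = (140 − 69) × 57.1 / (72 × 2.8) = 4054.1 / 201.60 ≈ 20.1 mL/min
CrCl ≈ 20 mL/min.
yuvastatin: < 55 mL/min → 10% of 1000 mg = 100 mg.
suvociclib: < 60 mL/min → 45% of 1500 mg = 675 mg.
Total = 100 + 675 = 775 mg.

775 mg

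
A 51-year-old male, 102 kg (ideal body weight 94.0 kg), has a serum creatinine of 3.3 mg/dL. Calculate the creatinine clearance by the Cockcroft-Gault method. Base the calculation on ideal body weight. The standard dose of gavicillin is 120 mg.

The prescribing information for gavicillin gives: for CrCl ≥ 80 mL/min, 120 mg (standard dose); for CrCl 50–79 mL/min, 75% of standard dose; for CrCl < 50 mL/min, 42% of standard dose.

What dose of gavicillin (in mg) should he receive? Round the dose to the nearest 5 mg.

CrCl = (140 − 51) × 94 / (72 × 3.3) = 8366.0 / 237.60 ≈ 35.2 mL/min
CrCl ≈ 35 mL/min → bracket < 50 mL/min.
42% of 120 mg = 50.4 mg → 50 mg

50 mg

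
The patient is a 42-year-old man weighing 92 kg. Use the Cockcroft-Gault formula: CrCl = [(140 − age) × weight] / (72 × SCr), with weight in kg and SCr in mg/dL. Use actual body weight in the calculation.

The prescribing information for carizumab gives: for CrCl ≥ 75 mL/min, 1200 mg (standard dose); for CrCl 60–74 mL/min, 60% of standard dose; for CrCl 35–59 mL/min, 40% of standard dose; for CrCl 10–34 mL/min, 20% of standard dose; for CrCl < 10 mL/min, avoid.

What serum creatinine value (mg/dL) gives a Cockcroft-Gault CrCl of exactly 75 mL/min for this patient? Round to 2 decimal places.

Standard dose requires CrCl ≥ 75 mL/min.
Set (140 − 42) × 92 / (72 × SCr) = 75
SCr = (140 − 42) × 92 / (72 × 75) = 1.670 mg/dL

1.67 mg/dL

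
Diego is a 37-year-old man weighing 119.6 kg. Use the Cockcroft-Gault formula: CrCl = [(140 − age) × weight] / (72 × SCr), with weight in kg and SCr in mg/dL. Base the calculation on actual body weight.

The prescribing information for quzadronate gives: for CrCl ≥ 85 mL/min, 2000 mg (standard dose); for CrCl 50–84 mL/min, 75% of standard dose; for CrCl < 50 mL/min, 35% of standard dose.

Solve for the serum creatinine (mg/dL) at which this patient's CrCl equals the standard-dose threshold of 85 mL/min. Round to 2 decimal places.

Standard dose requires CrCl ≥ 85 mL/min.
Set (140 − 37) × 119.6 / (72 × SCr) = 85
SCr = (140 − 37) × 119.6 / (72 × 85) = 2.013 mg/dL

2.01 mg/dL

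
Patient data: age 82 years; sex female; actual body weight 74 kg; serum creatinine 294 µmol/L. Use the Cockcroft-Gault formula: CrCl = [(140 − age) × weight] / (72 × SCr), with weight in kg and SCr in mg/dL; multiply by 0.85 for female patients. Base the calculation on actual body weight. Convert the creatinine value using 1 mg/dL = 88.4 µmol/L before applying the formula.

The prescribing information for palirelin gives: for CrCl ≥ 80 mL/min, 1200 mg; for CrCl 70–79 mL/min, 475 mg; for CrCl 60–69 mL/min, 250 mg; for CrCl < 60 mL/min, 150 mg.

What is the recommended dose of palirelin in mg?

150 mg

SCr = 294 / 88.4 = 3.326 mg/dL
CrCl = (140 − 82) × 74 / (72 × 3.326) × 0.85 = 4292.0 / 239.47 × 0.85 ≈ 15.2 mL/min
CrCl ≈ 15 mL/min → bracket < 60 mL/min.
Dose for this bracket: 150 mg.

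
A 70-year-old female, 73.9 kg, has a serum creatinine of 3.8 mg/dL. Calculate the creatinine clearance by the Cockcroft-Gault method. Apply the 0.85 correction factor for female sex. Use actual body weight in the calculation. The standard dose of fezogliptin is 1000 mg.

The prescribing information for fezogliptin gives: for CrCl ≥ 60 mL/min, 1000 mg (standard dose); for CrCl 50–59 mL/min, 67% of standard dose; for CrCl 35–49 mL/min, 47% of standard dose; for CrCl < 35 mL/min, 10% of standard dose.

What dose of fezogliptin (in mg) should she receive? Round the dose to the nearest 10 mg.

CrCl = (140 − 70) × 73.9 / (72 × 3.8) × 0.85 = 5173.0 / 273.60 × 0.85 ≈ 16.1 mL/min
CrCl ≈ 16 mL/min → bracket < 35 mL/min.
10% of 1000 mg = 100 mg

100 mg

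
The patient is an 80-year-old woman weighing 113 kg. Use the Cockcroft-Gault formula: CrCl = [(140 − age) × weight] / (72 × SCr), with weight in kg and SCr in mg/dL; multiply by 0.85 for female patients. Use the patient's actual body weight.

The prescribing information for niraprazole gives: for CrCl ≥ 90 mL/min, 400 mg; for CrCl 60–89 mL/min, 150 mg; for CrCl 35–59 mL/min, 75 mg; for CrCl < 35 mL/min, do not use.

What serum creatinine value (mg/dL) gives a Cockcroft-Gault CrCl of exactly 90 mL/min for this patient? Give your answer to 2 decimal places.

Standard dose requires CrCl ≥ 90 mL/min.
Set (140 − 80) × 113 × 0.85 / (72 × SCr) = 90
SCr = (140 − 80) × 113 × 0.85 / (72 × 90) = 0.889 mg/dL

0.89 mg/dL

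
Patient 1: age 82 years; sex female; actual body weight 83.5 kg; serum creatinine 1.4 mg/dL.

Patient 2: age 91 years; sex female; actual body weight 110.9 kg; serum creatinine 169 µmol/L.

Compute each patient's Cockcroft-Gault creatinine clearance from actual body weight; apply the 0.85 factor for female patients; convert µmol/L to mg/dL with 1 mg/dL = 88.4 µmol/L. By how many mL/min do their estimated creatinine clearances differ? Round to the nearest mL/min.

Patient 1: CrCl = (140 − 82) × 83.5 / (72 × 1.4) × 0.85 = 4843.0 / 100.80 × 0.85 ≈ 40.8 mL/min
Patient 2: SCr = 169 / 88.4 = 1.912 mg/dL
Patient 2: CrCl = (140 − 91) × 110.9 / (72 × 1.912) × 0.85 = 5434.1 / 137.66 × 0.85 ≈ 33.6 mL/min
|40.8 − 33.6| = 7.2 mL/min

7 mL/min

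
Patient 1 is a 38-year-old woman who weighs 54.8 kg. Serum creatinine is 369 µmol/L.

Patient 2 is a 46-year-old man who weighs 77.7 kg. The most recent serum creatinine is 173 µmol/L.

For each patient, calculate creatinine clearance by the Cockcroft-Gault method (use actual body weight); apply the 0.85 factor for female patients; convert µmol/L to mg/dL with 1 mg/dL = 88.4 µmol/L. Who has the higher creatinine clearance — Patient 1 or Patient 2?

Patient 1: SCr = 369 / 88.4 = 4.174 mg/dL
Patient 1: CrCl = (140 − 38) × 54.8 / (72 × 4.174) × 0.85 = 5589.6 / 300.53 × 0.85 ≈ 15.8 mL/min
Patient 2: SCr = 173 / 88.4 = 1.957 mg/dL
Patient 2: CrCl = (140 − 46) × 77.7 / (72 × 1.957) = 7303.8 / 140.90 ≈ 51.8 mL/min
15.8 vs 51.8 mL/min → Patient 2 is higher.

Patient 2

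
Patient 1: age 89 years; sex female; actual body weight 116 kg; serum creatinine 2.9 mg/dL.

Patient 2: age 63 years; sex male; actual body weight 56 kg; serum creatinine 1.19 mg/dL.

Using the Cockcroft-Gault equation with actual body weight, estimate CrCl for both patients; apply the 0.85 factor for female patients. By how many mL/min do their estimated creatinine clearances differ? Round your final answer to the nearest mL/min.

Patient 1: CrCl = (140 − 89) × 116 / (72 × 2.9) × 0.85 = 5916.0 / 208.80 × 0.85 ≈ 24.1 mL/min
Patient 2: CrCl = (140 − 63) × 56 / (72 × 1.19) = 4312.0 / 85.68 ≈ 50.3 mL/min
|24.1 − 50.3| = 26.2 mL/min

26 mL/min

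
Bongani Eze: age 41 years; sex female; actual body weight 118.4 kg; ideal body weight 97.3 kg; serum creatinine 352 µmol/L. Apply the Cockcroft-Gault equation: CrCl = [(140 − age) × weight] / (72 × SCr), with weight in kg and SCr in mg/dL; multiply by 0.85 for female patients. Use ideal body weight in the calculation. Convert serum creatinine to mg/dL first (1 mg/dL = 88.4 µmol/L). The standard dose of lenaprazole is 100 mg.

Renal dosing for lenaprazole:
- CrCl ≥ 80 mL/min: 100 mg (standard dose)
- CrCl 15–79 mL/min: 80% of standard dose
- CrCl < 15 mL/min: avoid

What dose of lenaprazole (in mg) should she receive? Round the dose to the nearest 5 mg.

80 mg

SCr = 352 / 88.4 = 3.982 mg/dL
CrCl = (140 − 41) × 97.3 / (72 × 3.982) × 0.85 = 9632.7 / 286.70 × 0.85 ≈ 28.6 mL/min
CrCl ≈ 29 mL/min → bracket 15–79 mL/min.
80% of 100 mg = 80 mg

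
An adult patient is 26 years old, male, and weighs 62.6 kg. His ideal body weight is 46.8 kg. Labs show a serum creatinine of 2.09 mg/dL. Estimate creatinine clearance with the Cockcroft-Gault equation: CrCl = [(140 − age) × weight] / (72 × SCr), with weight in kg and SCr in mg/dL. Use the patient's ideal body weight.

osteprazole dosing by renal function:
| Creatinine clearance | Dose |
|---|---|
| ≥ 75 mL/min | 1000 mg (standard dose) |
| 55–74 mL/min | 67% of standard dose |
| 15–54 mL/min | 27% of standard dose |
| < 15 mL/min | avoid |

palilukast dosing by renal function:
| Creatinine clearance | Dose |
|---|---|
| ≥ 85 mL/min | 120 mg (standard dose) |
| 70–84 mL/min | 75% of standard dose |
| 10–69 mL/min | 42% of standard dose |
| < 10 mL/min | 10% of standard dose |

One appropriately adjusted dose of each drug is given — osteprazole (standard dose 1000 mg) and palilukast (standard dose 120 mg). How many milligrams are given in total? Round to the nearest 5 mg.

320 mg

CrCl = (140 − 26) × 46.8 / (72 × 2.09) = 5335.2 / 150.48 ≈ 35.5 mL/min
CrCl ≈ 35 mL/min.
osteprazole: 15–54 mL/min → 27% of 1000 mg = 270 mg.
palilukast: 10–69 mL/min → 42% of 120 mg = 50.4 mg.
Total = 270 + 50.4 = 320.4 mg.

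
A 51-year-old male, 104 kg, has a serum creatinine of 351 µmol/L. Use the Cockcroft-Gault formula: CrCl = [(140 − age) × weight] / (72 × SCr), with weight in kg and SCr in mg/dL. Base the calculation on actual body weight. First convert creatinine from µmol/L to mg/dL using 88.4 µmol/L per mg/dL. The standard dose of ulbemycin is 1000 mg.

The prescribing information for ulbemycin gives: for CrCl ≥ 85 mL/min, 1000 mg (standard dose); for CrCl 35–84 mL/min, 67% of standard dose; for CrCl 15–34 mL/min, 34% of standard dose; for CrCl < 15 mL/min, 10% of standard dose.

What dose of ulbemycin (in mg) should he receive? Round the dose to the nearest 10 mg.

SCr = 351 / 88.4 = 3.971 mg/dL
CrCl = (140 − 51) × 104 / (72 × 3.971) = 9256.0 / 285.91 ≈ 32.4 mL/min
CrCl ≈ 32 mL/min → bracket 15–34 mL/min.
34% of 1000 mg = 340 mg

340 mg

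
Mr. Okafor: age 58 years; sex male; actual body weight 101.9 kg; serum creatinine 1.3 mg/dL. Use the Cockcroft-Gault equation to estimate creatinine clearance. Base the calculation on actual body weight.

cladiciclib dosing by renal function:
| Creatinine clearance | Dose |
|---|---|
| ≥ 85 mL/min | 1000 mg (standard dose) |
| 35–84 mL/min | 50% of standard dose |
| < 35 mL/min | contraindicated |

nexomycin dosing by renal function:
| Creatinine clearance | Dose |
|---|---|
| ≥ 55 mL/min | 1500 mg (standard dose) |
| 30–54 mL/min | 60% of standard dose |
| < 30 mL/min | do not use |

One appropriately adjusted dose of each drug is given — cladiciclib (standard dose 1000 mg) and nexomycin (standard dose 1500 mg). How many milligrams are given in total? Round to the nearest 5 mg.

CrCl = (140 − 58) × 101.9 / (72 × 1.3) = 8355.8 / 93.60 ≈ 89.3 mL/min
CrCl ≈ 89 mL/min.
cladiciclib: ≥ 85 mL/min → 100% of 1000 mg = 1000 mg.
nexomycin: ≥ 55 mL/min → 100% of 1500 mg = 1500 mg.
Total = 1000 + 1500 = 2500 mg.

2500 mg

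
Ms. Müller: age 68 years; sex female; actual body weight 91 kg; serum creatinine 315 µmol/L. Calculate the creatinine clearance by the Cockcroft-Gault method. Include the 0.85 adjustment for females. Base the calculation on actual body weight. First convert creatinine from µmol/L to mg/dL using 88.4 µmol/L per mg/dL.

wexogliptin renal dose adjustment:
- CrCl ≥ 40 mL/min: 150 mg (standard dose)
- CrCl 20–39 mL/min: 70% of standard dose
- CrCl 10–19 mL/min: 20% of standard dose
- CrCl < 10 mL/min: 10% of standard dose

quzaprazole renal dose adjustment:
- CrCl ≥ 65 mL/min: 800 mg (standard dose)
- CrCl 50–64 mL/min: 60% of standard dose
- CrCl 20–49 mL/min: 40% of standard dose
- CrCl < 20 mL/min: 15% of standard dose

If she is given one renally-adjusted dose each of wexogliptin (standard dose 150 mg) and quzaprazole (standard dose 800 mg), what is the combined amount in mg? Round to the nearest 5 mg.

425 mg

SCr = 315 / 88.4 = 3.563 mg/dL
CrCl = (140 − 68) × 91 / (72 × 3.563) × 0.85 = 6552.0 / 256.54 × 0.85 ≈ 21.7 mL/min
CrCl ≈ 22 mL/min.
wexogliptin: 20–39 mL/min → 70% of 150 mg = 105 mg.
quzaprazole: 20–49 mL/min → 40% of 800 mg = 320 mg.
Total = 105 + 320 = 425 mg.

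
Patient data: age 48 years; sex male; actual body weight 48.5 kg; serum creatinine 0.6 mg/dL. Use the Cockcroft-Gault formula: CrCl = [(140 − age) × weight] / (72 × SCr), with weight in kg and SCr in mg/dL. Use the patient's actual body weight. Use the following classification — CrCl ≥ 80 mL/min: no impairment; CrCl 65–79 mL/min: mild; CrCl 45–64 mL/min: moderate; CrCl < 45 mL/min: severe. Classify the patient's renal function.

no impairment

CrCl = (140 − 48) × 48.5 / (72 × 0.6) = 4462.0 / 43.20 ≈ 103.3 mL/min
103 mL/min falls in the 'no impairment' range.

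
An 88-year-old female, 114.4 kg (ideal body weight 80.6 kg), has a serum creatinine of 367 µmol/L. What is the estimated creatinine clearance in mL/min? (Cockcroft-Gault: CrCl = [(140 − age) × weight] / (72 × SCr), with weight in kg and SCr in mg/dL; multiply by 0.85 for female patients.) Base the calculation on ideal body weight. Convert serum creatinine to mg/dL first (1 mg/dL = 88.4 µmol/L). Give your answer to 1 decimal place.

SCr = 367 / 88.4 = 4.152 mg/dL
CrCl = (140 − 88) × 80.6 / (72 × 4.152) × 0.85 = 4191.2 / 298.94 × 0.85 ≈ 11.9 mL/min

11.9 mL/min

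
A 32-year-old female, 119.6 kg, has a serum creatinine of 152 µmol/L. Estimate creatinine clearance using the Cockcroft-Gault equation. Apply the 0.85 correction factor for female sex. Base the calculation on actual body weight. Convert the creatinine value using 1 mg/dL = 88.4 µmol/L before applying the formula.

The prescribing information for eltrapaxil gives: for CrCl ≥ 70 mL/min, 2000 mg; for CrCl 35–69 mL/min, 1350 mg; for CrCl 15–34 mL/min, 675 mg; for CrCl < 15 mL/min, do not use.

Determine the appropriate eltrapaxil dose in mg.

SCr = 152 / 88.4 = 1.719 mg/dL
CrCl = (140 − 32) × 119.6 / (72 × 1.719) × 0.85 = 12916.8 / 123.77 × 0.85 ≈ 88.7 mL/min
CrCl ≈ 89 mL/min → bracket ≥ 70 mL/min.
Dose for this bracket: 2000 mg.

2000 mg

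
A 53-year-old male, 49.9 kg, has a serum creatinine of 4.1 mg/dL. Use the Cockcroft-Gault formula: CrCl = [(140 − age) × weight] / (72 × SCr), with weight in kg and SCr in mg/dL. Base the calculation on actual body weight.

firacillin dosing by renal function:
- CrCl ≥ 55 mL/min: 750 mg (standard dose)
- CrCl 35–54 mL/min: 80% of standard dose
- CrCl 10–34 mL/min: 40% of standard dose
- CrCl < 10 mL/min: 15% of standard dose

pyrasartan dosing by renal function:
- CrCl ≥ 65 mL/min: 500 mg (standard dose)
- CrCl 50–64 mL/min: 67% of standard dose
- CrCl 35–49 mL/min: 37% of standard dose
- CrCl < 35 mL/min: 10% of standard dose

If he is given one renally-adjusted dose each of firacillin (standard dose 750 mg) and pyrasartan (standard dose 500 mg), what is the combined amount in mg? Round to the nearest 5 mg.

CrCl = (140 − 53) × 49.9 / (72 × 4.1) = 4341.3 / 295.20 ≈ 14.7 mL/min
CrCl ≈ 15 mL/min.
firacillin: 10–34 mL/min → 40% of 750 mg = 300 mg.
pyrasartan: < 35 mL/min → 10% of 500 mg = 50 mg.
Total = 300 + 50 = 350 mg.

350 mg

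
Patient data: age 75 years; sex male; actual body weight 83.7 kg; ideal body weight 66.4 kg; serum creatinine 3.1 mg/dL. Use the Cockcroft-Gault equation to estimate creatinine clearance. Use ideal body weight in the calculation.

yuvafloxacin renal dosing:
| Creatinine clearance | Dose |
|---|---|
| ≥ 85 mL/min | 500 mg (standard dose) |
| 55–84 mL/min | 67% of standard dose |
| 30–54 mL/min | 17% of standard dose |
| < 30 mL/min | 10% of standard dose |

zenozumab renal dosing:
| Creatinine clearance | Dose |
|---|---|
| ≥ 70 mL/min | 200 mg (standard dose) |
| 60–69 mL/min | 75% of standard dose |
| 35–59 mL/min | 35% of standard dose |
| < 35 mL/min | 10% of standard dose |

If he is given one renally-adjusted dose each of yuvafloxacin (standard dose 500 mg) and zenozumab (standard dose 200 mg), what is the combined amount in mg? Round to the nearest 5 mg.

CrCl = (140 − 75) × 66.4 / (72 × 3.1) = 4316.0 / 223.20 ≈ 19.3 mL/min
CrCl ≈ 19 mL/min.
yuvafloxacin: < 30 mL/min → 10% of 500 mg = 50 mg.
zenozumab: < 35 mL/min → 10% of 200 mg = 20 mg.
Total = 50 + 20 = 70 mg.

70 mg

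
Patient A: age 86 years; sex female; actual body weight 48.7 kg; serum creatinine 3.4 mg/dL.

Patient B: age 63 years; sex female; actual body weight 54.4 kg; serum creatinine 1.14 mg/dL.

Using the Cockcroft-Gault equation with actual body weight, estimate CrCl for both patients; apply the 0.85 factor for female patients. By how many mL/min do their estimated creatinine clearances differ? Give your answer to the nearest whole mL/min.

Patient A: CrCl = (140 − 86) × 48.7 / (72 × 3.4) × 0.85 = 2629.8 / 244.80 × 0.85 ≈ 9.1 mL/min
Patient B: CrCl = (140 − 63) × 54.4 / (72 × 1.14) × 0.85 = 4188.8 / 82.08 × 0.85 ≈ 43.4 mL/min
|9.1 − 43.4| = 34.3 mL/min

34 mL/min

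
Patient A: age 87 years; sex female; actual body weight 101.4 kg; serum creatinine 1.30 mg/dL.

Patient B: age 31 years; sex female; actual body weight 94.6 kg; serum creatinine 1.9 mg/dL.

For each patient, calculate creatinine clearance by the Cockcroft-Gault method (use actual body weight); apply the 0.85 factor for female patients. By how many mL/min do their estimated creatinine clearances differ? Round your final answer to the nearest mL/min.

Patient A: CrCl = (140 − 87) × 101.4 / (72 × 1.3) × 0.85 = 5374.2 / 93.60 × 0.85 ≈ 48.8 mL/min
Patient B: CrCl = (140 − 31) × 94.6 / (72 × 1.9) × 0.85 = 10311.4 / 136.80 × 0.85 ≈ 64.1 mL/min
|48.8 − 64.1| = 15.3 mL/min

15 mL/min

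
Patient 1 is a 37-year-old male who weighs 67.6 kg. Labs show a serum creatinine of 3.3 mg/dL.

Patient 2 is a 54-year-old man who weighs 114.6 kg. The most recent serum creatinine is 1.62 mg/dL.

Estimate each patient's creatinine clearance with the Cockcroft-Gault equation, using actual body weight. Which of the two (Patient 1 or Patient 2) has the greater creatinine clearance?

Patient 1: CrCl = (140 − 37) × 67.6 / (72 × 3.3) = 6962.8 / 237.60 ≈ 29.3 mL/min
Patient 2: CrCl = (140 − 54) × 114.6 / (72 × 1.62) = 9855.6 / 116.64 ≈ 84.5 mL/min
29.3 vs 84.5 mL/min → Patient 2 is higher.

Patient 2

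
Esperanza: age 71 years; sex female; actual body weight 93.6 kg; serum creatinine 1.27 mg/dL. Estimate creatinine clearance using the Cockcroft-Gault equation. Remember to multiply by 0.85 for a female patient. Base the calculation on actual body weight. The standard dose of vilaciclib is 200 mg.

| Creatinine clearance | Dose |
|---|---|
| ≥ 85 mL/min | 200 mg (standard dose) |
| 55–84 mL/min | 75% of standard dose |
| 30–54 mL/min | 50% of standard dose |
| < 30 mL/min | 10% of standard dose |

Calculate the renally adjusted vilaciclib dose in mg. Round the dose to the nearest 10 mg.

150 mg

CrCl = (140 − 71) × 93.6 / (72 × 1.27) × 0.85 = 6458.4 / 91.44 × 0.85 ≈ 60.0 mL/min
CrCl ≈ 60 mL/min → bracket 55–84 mL/min.
75% of 200 mg = 150 mg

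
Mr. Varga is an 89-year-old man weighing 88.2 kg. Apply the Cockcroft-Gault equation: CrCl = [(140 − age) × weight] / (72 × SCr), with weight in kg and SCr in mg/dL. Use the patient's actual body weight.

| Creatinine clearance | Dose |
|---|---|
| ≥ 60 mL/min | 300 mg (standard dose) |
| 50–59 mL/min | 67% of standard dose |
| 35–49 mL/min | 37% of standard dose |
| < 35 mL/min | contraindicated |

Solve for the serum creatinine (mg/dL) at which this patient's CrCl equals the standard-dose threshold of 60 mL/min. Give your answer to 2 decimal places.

1.04 mg/dL

Standard dose requires CrCl ≥ 60 mL/min.
Set (140 − 89) × 88.2 / (72 × SCr) = 60
SCr = (140 − 89) × 88.2 / (72 × 60) = 1.041 mg/dL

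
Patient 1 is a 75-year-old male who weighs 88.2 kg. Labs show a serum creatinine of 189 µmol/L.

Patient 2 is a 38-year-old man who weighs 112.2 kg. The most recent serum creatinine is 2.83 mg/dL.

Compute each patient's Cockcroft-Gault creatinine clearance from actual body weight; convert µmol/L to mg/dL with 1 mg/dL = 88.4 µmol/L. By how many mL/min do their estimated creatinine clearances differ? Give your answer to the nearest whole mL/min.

19 mL/min

Patient 1: SCr = 189 / 88.4 = 2.138 mg/dL
Patient 1: CrCl = (140 − 75) × 88.2 / (72 × 2.138) = 5733.0 / 153.94 ≈ 37.2 mL/min
Patient 2: CrCl = (140 − 38) × 112.2 / (72 × 2.83) = 11444.4 / 203.76 ≈ 56.2 mL/min
|37.2 − 56.2| = 19.0 mL/min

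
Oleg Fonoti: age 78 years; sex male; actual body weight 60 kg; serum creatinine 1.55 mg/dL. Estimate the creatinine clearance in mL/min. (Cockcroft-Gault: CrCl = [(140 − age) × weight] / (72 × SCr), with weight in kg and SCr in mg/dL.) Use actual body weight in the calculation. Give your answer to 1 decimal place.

CrCl = (140 − 78) × 60 / (72 × 1.55) = 3720.0 / 111.60 ≈ 33.3 mL/min

33.3 mL/min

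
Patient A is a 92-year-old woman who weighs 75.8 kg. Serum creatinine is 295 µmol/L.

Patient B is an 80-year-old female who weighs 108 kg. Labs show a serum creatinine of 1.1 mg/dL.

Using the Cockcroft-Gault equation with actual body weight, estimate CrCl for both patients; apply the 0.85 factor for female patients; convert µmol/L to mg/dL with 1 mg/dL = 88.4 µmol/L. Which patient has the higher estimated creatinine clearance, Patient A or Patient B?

Patient A: SCr = 295 / 88.4 = 3.337 mg/dL
Patient A: CrCl = (140 − 92) × 75.8 / (72 × 3.337) × 0.85 = 3638.4 / 240.26 × 0.85 ≈ 12.9 mL/min
Patient B: CrCl = (140 − 80) × 108 / (72 × 1.1) × 0.85 = 6480.0 / 79.20 × 0.85 ≈ 69.5 mL/min
12.9 vs 69.5 mL/min → Patient B is higher.

Patient B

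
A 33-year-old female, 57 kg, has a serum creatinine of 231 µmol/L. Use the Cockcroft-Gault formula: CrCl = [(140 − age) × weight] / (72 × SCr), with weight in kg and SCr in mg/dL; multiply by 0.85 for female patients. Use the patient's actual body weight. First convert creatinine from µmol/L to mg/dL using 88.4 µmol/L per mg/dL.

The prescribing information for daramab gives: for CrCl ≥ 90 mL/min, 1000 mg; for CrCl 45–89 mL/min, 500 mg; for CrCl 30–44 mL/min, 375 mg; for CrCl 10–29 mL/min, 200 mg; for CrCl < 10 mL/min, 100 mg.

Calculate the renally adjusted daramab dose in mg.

SCr = 231 / 88.4 = 2.613 mg/dL
CrCl = (140 − 33) × 57 / (72 × 2.613) × 0.85 = 6099.0 / 188.14 × 0.85 ≈ 27.6 mL/min
CrCl ≈ 28 mL/min → bracket 10–29 mL/min.
Dose for this bracket: 200 mg.

200 mg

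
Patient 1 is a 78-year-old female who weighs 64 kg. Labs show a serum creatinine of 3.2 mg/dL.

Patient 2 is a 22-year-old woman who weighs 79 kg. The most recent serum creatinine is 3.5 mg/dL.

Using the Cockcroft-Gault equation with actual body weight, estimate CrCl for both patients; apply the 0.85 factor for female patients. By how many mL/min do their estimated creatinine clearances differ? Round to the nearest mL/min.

Patient 1: CrCl = (140 − 78) × 64 / (72 × 3.2) × 0.85 = 3968.0 / 230.40 × 0.85 ≈ 14.6 mL/min
Patient 2: CrCl = (140 − 22) × 79 / (72 × 3.5) × 0.85 = 9322.0 / 252.00 × 0.85 ≈ 31.4 mL/min
|14.6 − 31.4| = 16.8 mL/min

17 mL/min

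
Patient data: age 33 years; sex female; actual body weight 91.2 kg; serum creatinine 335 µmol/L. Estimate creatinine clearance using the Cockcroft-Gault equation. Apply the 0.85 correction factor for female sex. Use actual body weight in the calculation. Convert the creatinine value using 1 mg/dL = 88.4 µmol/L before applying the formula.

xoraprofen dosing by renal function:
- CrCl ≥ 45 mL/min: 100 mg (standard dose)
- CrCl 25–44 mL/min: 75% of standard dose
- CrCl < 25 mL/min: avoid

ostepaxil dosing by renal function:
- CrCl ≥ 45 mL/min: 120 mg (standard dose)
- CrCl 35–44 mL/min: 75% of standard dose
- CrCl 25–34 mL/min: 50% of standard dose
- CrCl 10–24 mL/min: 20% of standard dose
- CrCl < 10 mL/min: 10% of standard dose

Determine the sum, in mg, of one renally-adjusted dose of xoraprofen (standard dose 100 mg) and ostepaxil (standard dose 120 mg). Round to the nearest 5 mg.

135 mg

SCr = 335 / 88.4 = 3.79 mg/dL
CrCl = (140 − 33) × 91.2 / (72 × 3.79) × 0.85 = 9758.4 / 272.88 × 0.85 ≈ 30.4 mL/min
CrCl ≈ 30 mL/min.
xoraprofen: 25–44 mL/min → 75% of 100 mg = 75 mg.
ostepaxil: 25–34 mL/min → 50% of 120 mg = 60 mg.
Total = 75 + 60 = 135 mg.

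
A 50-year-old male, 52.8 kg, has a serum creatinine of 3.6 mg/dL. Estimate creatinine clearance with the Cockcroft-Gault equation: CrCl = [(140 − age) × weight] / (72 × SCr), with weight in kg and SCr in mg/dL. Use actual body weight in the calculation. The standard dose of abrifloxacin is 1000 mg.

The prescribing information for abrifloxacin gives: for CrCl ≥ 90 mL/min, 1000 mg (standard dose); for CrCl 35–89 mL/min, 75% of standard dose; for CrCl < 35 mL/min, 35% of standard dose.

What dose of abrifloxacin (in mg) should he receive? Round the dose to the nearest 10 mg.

CrCl = (140 − 50) × 52.8 / (72 × 3.6) = 4752.0 / 259.20 ≈ 18.3 mL/min
CrCl ≈ 18 mL/min → bracket < 35 mL/min.
35% of 1000 mg = 350 mg

350 mg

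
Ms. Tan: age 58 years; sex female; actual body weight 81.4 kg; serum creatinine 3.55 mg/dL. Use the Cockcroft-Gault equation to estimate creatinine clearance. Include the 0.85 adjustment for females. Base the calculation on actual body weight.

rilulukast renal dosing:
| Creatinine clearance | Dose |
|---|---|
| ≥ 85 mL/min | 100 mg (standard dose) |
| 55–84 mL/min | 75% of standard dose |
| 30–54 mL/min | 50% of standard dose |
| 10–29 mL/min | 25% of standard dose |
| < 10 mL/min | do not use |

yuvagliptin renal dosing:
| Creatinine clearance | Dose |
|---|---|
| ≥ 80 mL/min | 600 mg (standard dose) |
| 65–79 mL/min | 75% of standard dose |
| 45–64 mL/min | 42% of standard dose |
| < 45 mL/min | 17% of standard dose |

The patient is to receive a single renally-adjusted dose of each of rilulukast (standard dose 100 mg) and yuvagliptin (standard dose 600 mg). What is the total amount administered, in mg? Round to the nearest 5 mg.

CrCl = (140 − 58) × 81.4 / (72 × 3.55) × 0.85 = 6674.8 / 255.60 × 0.85 ≈ 22.2 mL/min
CrCl ≈ 22 mL/min.
rilulukast: 10–29 mL/min → 25% of 100 mg = 25 mg.
yuvagliptin: < 45 mL/min → 17% of 600 mg = 102 mg.
Total = 25 + 102 = 127 mg.

125 mg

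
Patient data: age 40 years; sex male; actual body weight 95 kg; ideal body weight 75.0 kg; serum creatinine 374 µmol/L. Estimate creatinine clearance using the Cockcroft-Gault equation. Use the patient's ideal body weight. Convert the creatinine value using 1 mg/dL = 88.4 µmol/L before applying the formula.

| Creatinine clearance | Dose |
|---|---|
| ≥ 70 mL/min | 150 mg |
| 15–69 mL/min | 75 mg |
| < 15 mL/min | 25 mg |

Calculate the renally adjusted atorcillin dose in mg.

SCr = 374 / 88.4 = 4.231 mg/dL
CrCl = (140 − 40) × 75 / (72 × 4.231) = 7500.0 / 304.63 ≈ 24.6 mL/min
CrCl ≈ 25 mL/min → bracket 15–69 mL/min.
Dose for this bracket: 75 mg.

75 mg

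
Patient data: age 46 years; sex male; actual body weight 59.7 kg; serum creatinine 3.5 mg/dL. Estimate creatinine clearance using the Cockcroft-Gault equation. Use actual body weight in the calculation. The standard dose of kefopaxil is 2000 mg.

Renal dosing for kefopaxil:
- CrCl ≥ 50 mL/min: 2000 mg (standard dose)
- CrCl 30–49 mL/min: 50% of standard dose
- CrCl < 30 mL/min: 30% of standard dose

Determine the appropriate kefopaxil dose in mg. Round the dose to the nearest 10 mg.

CrCl = (140 − 46) × 59.7 / (72 × 3.5) = 5611.8 / 252.00 ≈ 22.3 mL/min
CrCl ≈ 22 mL/min → bracket < 30 mL/min.
30% of 2000 mg = 600 mg

600 mg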